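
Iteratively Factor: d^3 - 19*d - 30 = (d + 2)*(d^2 - 2*d - 15) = (d - 5)*(d + 2)*(d + 3)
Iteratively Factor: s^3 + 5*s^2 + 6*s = (s + 3)*(s^2 + 2*s) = s*(s + 3)*(s + 2)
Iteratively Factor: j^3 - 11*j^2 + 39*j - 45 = (j - 3)*(j^2 - 8*j + 15) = (j - 5)*(j - 3)*(j - 3)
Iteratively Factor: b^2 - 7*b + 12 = (b - 4)*(b - 3)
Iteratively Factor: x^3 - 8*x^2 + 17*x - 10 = (x - 2)*(x^2 - 6*x + 5) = (x - 5)*(x - 2)*(x - 1)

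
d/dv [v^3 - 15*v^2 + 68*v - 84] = 3*v^2 - 30*v + 68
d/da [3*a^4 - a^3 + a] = 12*a^3 - 3*a^2 + 1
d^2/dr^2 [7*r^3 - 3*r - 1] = 42*r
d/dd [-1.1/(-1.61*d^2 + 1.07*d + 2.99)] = (1.177 - 3.542*d)/(-1.61*d^2 + 1.07*d + 2.99)^2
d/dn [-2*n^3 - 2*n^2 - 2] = 2*n*(-3*n - 2)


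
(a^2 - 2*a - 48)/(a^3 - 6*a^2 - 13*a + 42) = (a^2 - 2*a - 48)/(a^3 - 6*a^2 - 13*a + 42)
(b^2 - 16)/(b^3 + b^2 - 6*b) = (b^2 - 16)/(b*(b^2 + b - 6))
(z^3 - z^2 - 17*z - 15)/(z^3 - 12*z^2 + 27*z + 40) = (z + 3)/(z - 8)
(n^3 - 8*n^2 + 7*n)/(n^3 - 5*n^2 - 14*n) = (n - 1)/(n + 2)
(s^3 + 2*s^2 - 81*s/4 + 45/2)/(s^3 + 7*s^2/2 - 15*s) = (s - 3/2)/s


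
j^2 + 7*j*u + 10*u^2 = (j + 2*u)*(j + 5*u)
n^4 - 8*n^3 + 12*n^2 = n^2*(n - 6)*(n - 2)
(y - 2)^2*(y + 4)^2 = y^4 + 4*y^3 - 12*y^2 - 32*y + 64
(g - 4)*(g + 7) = g^2 + 3*g - 28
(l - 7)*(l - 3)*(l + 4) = l^3 - 6*l^2 - 19*l + 84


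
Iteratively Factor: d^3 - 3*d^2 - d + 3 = (d + 1)*(d^2 - 4*d + 3) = (d - 1)*(d + 1)*(d - 3)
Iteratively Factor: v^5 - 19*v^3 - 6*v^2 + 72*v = (v)*(v^4 - 19*v^2 - 6*v + 72) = v*(v - 4)*(v^3 + 4*v^2 - 3*v - 18) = v*(v - 4)*(v - 2)*(v^2 + 6*v + 9) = v*(v - 4)*(v - 2)*(v + 3)*(v + 3)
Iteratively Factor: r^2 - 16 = (r - 4)*(r + 4)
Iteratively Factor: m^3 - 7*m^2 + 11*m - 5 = (m - 1)*(m^2 - 6*m + 5) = (m - 1)^2*(m - 5)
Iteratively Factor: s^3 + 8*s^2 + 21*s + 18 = (s + 2)*(s^2 + 6*s + 9) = (s + 2)*(s + 3)*(s + 3)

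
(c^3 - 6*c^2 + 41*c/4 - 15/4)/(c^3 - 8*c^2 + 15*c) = (c^2 - 3*c + 5/4)/(c*(c - 5))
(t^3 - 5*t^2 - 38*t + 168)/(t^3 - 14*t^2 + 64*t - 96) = (t^2 - t - 42)/(t^2 - 10*t + 24)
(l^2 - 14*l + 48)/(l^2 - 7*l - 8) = (l - 6)/(l + 1)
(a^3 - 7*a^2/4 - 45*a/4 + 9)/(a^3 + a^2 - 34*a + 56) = (4*a^2 + 9*a - 9)/(4*(a^2 + 5*a - 14))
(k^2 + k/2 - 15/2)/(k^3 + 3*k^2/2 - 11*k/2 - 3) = (2*k - 5)/(2*k^2 - 3*k - 2)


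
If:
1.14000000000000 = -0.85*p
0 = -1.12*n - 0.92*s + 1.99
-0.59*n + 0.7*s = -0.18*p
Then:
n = 0.88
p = -1.34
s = 1.09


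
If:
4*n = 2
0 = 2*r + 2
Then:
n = 1/2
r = -1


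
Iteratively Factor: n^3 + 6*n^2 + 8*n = (n + 2)*(n^2 + 4*n) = (n + 2)*(n + 4)*(n)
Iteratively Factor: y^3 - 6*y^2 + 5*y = (y - 5)*(y^2 - y) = (y - 5)*(y - 1)*(y)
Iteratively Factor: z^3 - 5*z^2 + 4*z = (z - 1)*(z^2 - 4*z) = z*(z - 1)*(z - 4)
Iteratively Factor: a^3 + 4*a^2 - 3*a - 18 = (a + 3)*(a^2 + a - 6) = (a - 2)*(a + 3)*(a + 3)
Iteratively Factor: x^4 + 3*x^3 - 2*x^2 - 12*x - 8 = (x + 2)*(x^3 + x^2 - 4*x - 4) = (x + 2)^2*(x^2 - x - 2) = (x - 2)*(x + 2)^2*(x + 1)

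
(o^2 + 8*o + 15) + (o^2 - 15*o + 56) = 2*o^2 - 7*o + 71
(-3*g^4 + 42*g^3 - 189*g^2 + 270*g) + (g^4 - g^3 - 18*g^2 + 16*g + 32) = -2*g^4 + 41*g^3 - 207*g^2 + 286*g + 32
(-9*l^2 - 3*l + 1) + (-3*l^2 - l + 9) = -12*l^2 - 4*l + 10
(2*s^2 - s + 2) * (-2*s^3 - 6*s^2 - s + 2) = -4*s^5 - 10*s^4 - 7*s^2 - 4*s + 4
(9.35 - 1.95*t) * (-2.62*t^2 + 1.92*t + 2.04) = 5.109*t^3 - 28.241*t^2 + 13.974*t + 19.074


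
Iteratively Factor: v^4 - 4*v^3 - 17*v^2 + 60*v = (v)*(v^3 - 4*v^2 - 17*v + 60) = v*(v - 3)*(v^2 - v - 20) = v*(v - 3)*(v + 4)*(v - 5)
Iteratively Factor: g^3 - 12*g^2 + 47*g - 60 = (g - 4)*(g^2 - 8*g + 15) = (g - 4)*(g - 3)*(g - 5)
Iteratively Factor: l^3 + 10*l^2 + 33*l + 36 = (l + 4)*(l^2 + 6*l + 9) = (l + 3)*(l + 4)*(l + 3)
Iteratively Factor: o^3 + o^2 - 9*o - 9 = (o + 3)*(o^2 - 2*o - 3) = (o - 3)*(o + 3)*(o + 1)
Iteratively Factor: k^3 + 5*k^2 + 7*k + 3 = (k + 1)*(k^2 + 4*k + 3) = (k + 1)^2*(k + 3)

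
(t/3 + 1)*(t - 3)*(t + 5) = t^3/3 + 5*t^2/3 - 3*t - 15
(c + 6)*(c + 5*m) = c^2 + 5*c*m + 6*c + 30*m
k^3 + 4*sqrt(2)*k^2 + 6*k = k*(k + sqrt(2))*(k + 3*sqrt(2))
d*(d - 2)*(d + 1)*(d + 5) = d^4 + 4*d^3 - 7*d^2 - 10*d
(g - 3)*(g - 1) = g^2 - 4*g + 3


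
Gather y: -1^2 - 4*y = -4*y - 1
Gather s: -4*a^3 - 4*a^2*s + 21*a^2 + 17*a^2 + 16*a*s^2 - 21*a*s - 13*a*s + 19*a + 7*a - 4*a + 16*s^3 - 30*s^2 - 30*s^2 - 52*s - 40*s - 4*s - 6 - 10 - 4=-4*a^3 + 38*a^2 + 22*a + 16*s^3 + s^2*(16*a - 60) + s*(-4*a^2 - 34*a - 96) - 20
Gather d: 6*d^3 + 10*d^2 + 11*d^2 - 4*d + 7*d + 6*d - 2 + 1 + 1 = 6*d^3 + 21*d^2 + 9*d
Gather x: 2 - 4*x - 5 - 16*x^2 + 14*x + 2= -16*x^2 + 10*x - 1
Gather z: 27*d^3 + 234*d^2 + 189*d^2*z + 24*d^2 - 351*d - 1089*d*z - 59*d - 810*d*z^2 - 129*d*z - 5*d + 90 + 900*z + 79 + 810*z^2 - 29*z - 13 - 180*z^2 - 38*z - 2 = 27*d^3 + 258*d^2 - 415*d + z^2*(630 - 810*d) + z*(189*d^2 - 1218*d + 833) + 154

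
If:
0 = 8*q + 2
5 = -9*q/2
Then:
No Solution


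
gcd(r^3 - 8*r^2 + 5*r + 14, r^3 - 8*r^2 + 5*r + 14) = r^3 - 8*r^2 + 5*r + 14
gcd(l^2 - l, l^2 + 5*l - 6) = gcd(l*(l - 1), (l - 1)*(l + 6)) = l - 1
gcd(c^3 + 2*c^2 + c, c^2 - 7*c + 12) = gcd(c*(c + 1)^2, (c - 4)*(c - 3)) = 1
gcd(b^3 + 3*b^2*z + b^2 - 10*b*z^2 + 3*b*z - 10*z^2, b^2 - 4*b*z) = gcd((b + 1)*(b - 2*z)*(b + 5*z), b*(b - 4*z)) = 1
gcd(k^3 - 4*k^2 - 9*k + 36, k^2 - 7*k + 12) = k^2 - 7*k + 12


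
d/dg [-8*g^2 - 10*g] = -16*g - 10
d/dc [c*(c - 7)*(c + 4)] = 3*c^2 - 6*c - 28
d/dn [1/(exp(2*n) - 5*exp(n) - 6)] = (5 - 2*exp(n))*exp(n)/(-exp(2*n) + 5*exp(n) + 6)^2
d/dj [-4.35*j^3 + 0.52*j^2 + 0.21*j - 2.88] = -13.05*j^2 + 1.04*j + 0.21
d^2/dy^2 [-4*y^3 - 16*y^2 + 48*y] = -24*y - 32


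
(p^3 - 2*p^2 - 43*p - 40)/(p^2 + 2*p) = (p^3 - 2*p^2 - 43*p - 40)/(p*(p + 2))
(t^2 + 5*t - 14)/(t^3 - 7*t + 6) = (t + 7)/(t^2 + 2*t - 3)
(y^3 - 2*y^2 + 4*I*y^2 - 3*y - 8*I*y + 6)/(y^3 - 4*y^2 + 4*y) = (y^2 + 4*I*y - 3)/(y*(y - 2))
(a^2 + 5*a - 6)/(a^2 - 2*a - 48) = (a - 1)/(a - 8)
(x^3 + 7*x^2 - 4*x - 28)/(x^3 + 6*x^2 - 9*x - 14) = (x + 2)/(x + 1)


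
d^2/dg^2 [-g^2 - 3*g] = -2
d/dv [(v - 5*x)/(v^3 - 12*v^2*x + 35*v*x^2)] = (-2*v + 7*x)/(v^2*(v^2 - 14*v*x + 49*x^2))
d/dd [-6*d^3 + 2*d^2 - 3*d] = -18*d^2 + 4*d - 3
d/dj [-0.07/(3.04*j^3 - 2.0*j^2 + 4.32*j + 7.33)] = (0.6384*j^2 - 0.28*j + 0.3024)/(3.04*j^3 - 2.0*j^2 + 4.32*j + 7.33)^2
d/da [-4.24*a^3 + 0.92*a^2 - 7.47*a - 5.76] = -12.72*a^2 + 1.84*a - 7.47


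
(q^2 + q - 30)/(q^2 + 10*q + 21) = (q^2 + q - 30)/(q^2 + 10*q + 21)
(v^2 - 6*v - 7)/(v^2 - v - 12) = (-v^2 + 6*v + 7)/(-v^2 + v + 12)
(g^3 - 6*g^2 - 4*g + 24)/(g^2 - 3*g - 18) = (g^2 - 4)/(g + 3)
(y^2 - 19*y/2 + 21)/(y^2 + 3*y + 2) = (y^2 - 19*y/2 + 21)/(y^2 + 3*y + 2)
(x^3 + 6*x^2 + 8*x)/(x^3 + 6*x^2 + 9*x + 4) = x*(x + 2)/(x^2 + 2*x + 1)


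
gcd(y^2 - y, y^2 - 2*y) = y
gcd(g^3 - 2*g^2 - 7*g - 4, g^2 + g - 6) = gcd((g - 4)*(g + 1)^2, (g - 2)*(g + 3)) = 1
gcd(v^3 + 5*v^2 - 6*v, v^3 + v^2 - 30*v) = v^2 + 6*v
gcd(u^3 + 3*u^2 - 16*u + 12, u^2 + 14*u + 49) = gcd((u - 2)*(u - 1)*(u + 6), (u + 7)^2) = 1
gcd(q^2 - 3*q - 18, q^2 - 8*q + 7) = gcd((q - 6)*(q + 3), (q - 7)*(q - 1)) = 1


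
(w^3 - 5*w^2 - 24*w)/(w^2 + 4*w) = (w^2 - 5*w - 24)/(w + 4)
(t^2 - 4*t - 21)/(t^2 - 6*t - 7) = (t + 3)/(t + 1)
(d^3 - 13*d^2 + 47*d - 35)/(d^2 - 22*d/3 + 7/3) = 3*(d^2 - 6*d + 5)/(3*d - 1)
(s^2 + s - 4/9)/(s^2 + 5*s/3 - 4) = (9*s^2 + 9*s - 4)/(3*(3*s^2 + 5*s - 12))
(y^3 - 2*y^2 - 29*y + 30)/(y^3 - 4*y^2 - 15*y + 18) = (y + 5)/(y + 3)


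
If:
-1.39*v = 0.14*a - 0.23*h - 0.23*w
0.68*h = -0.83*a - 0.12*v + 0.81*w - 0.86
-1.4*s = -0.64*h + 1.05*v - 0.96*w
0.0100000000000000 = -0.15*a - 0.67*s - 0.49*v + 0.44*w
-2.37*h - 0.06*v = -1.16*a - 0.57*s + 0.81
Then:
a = 0.12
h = -0.15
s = 0.56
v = 0.14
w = 1.07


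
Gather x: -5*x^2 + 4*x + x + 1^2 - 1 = -5*x^2 + 5*x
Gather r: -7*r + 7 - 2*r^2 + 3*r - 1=-2*r^2 - 4*r + 6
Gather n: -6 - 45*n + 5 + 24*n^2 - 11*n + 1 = 24*n^2 - 56*n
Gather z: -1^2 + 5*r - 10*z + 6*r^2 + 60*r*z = 6*r^2 + 5*r + z*(60*r - 10) - 1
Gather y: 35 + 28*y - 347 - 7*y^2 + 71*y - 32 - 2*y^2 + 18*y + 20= -9*y^2 + 117*y - 324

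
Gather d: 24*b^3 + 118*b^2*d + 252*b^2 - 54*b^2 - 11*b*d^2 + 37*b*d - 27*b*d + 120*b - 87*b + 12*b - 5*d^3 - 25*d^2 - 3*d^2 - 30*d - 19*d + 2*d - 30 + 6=24*b^3 + 198*b^2 + 45*b - 5*d^3 + d^2*(-11*b - 28) + d*(118*b^2 + 10*b - 47) - 24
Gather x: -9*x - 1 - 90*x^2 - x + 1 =-90*x^2 - 10*x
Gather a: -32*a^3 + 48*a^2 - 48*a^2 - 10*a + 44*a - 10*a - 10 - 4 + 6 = -32*a^3 + 24*a - 8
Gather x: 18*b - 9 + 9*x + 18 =18*b + 9*x + 9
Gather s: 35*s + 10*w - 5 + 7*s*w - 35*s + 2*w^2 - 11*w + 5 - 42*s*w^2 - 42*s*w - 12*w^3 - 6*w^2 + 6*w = s*(-42*w^2 - 35*w) - 12*w^3 - 4*w^2 + 5*w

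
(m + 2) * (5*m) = 5*m^2 + 10*m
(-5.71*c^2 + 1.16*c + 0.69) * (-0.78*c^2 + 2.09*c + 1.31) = 4.4538*c^4 - 12.8387*c^3 - 5.5939*c^2 + 2.9617*c + 0.9039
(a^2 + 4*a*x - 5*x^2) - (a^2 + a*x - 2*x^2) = 3*a*x - 3*x^2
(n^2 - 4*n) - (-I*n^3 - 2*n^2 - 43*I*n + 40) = I*n^3 + 3*n^2 - 4*n + 43*I*n - 40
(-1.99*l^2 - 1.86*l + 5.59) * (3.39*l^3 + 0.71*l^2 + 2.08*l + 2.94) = -6.7461*l^5 - 7.7183*l^4 + 13.4903*l^3 - 5.7505*l^2 + 6.1588*l + 16.4346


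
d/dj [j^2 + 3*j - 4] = 2*j + 3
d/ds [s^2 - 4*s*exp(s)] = -4*s*exp(s) + 2*s - 4*exp(s)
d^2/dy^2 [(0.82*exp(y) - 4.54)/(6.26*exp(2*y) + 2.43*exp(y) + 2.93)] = (32.133832*exp(4*y) - 724.120492*exp(3*y) - 297.426372*exp(2*y) + 300.440524*exp(y) + 39.363964)*exp(y)/(245.314376*exp(6*y) + 285.677604*exp(5*y) + 455.353026*exp(4*y) + 281.772351*exp(3*y) + 213.128493*exp(2*y) + 62.583921*exp(y) + 25.153757)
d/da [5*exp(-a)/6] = -5*exp(-a)/6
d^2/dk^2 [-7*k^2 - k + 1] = -14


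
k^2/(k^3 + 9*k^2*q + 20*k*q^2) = k/(k^2 + 9*k*q + 20*q^2)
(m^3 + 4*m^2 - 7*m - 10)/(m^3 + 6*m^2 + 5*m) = (m - 2)/m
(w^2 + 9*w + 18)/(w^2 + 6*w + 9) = (w + 6)/(w + 3)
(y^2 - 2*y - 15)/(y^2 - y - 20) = (y + 3)/(y + 4)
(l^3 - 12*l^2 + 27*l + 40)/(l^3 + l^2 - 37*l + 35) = (l^2 - 7*l - 8)/(l^2 + 6*l - 7)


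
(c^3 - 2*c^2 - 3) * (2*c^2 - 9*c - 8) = 2*c^5 - 13*c^4 + 10*c^3 + 10*c^2 + 27*c + 24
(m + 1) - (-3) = m + 4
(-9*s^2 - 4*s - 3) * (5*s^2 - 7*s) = -45*s^4 + 43*s^3 + 13*s^2 + 21*s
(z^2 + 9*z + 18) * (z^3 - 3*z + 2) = z^5 + 9*z^4 + 15*z^3 - 25*z^2 - 36*z + 36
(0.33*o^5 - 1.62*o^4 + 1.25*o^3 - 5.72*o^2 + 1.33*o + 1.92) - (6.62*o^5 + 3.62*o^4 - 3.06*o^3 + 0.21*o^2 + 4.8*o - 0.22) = -6.29*o^5 - 5.24*o^4 + 4.31*o^3 - 5.93*o^2 - 3.47*o + 2.14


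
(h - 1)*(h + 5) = h^2 + 4*h - 5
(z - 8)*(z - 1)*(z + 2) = z^3 - 7*z^2 - 10*z + 16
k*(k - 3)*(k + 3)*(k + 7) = k^4 + 7*k^3 - 9*k^2 - 63*k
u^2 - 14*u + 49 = (u - 7)^2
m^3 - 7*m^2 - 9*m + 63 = (m - 7)*(m - 3)*(m + 3)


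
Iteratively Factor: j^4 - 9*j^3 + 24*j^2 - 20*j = (j - 5)*(j^3 - 4*j^2 + 4*j) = (j - 5)*(j - 2)*(j^2 - 2*j) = j*(j - 5)*(j - 2)*(j - 2)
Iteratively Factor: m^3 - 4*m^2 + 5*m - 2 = (m - 2)*(m^2 - 2*m + 1) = (m - 2)*(m - 1)*(m - 1)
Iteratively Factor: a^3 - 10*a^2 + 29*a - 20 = (a - 1)*(a^2 - 9*a + 20) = (a - 4)*(a - 1)*(a - 5)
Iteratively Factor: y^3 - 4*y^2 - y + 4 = (y - 4)*(y^2 - 1) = (y - 4)*(y - 1)*(y + 1)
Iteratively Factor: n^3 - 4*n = (n)*(n^2 - 4) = n*(n + 2)*(n - 2)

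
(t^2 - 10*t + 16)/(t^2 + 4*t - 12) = (t - 8)/(t + 6)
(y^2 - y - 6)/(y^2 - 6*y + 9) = (y + 2)/(y - 3)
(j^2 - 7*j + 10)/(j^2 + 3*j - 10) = (j - 5)/(j + 5)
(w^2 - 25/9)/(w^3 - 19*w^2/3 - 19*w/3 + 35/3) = (w - 5/3)/(w^2 - 8*w + 7)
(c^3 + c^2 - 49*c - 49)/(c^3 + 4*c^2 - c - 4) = (c^2 - 49)/(c^2 + 3*c - 4)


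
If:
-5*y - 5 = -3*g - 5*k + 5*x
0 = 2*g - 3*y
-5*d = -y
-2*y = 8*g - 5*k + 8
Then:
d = y/5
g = 3*y/2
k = 14*y/5 + 8/5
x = 27*y/10 + 3/5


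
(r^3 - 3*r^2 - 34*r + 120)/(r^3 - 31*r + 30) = (r - 4)/(r - 1)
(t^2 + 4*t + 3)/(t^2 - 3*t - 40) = (t^2 + 4*t + 3)/(t^2 - 3*t - 40)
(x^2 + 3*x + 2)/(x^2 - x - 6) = (x + 1)/(x - 3)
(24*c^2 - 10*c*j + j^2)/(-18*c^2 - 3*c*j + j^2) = (-4*c + j)/(3*c + j)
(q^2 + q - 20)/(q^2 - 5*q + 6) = (q^2 + q - 20)/(q^2 - 5*q + 6)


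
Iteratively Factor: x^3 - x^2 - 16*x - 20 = (x + 2)*(x^2 - 3*x - 10) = (x + 2)^2*(x - 5)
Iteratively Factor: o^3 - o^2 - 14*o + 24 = (o - 3)*(o^2 + 2*o - 8) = (o - 3)*(o - 2)*(o + 4)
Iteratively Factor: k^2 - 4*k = (k - 4)*(k)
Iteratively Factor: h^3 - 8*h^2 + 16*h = (h - 4)*(h^2 - 4*h) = (h - 4)^2*(h)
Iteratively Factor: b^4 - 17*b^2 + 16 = (b - 1)*(b^3 + b^2 - 16*b - 16) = (b - 4)*(b - 1)*(b^2 + 5*b + 4) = (b - 4)*(b - 1)*(b + 4)*(b + 1)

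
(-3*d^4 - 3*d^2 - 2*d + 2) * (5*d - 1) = -15*d^5 + 3*d^4 - 15*d^3 - 7*d^2 + 12*d - 2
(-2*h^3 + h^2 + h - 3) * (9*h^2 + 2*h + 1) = -18*h^5 + 5*h^4 + 9*h^3 - 24*h^2 - 5*h - 3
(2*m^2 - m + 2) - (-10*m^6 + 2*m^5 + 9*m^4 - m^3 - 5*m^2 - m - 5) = 10*m^6 - 2*m^5 - 9*m^4 + m^3 + 7*m^2 + 7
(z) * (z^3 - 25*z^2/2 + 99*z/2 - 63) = z^4 - 25*z^3/2 + 99*z^2/2 - 63*z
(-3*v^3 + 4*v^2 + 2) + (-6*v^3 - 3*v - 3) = -9*v^3 + 4*v^2 - 3*v - 1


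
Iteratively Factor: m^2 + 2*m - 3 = (m - 1)*(m + 3)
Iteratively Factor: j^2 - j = (j - 1)*(j)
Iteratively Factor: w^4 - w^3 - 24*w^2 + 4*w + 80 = (w + 2)*(w^3 - 3*w^2 - 18*w + 40) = (w + 2)*(w + 4)*(w^2 - 7*w + 10) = (w - 2)*(w + 2)*(w + 4)*(w - 5)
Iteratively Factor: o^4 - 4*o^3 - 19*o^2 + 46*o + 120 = (o - 5)*(o^3 + o^2 - 14*o - 24) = (o - 5)*(o - 4)*(o^2 + 5*o + 6) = (o - 5)*(o - 4)*(o + 3)*(o + 2)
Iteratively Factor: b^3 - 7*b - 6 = (b + 1)*(b^2 - b - 6) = (b + 1)*(b + 2)*(b - 3)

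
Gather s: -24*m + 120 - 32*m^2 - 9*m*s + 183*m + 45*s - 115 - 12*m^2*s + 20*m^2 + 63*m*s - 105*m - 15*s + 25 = -12*m^2 + 54*m + s*(-12*m^2 + 54*m + 30) + 30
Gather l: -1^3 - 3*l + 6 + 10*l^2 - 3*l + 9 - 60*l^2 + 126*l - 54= -50*l^2 + 120*l - 40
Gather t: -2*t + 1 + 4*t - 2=2*t - 1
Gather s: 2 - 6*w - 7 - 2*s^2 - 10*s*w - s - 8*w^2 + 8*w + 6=-2*s^2 + s*(-10*w - 1) - 8*w^2 + 2*w + 1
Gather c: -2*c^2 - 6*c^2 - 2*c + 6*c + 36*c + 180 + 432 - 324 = -8*c^2 + 40*c + 288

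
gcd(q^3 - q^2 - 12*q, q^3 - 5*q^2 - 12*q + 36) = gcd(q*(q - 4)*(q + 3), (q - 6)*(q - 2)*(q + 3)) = q + 3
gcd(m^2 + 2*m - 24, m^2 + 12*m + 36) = m + 6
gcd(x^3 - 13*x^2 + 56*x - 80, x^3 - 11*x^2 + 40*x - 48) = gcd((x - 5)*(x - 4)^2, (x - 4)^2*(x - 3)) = x^2 - 8*x + 16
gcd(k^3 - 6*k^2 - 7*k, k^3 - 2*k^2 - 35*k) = k^2 - 7*k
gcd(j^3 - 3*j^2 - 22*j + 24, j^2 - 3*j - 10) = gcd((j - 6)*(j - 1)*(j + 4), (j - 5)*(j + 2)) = 1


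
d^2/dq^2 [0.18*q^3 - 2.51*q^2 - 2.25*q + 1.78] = 1.08*q - 5.02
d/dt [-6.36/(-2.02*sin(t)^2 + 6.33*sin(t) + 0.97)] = (40.2588 - 25.6944*sin(t))*cos(t)/(-2.02*sin(t)^2 + 6.33*sin(t) + 0.97)^2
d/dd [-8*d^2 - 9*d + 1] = -16*d - 9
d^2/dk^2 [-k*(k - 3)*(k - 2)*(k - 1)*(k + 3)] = -20*k^3 + 36*k^2 + 42*k - 54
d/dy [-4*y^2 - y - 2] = -8*y - 1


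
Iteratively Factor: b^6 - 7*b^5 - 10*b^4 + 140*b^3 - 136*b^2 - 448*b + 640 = (b - 5)*(b^5 - 2*b^4 - 20*b^3 + 40*b^2 + 64*b - 128) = (b - 5)*(b + 4)*(b^4 - 6*b^3 + 4*b^2 + 24*b - 32) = (b - 5)*(b - 4)*(b + 4)*(b^3 - 2*b^2 - 4*b + 8) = (b - 5)*(b - 4)*(b - 2)*(b + 4)*(b^2 - 4) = (b - 5)*(b - 4)*(b - 2)^2*(b + 4)*(b + 2)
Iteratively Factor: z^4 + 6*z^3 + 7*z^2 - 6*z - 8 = (z - 1)*(z^3 + 7*z^2 + 14*z + 8) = (z - 1)*(z + 4)*(z^2 + 3*z + 2) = (z - 1)*(z + 2)*(z + 4)*(z + 1)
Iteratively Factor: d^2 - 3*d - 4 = (d + 1)*(d - 4)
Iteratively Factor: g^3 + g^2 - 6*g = (g + 3)*(g^2 - 2*g) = (g - 2)*(g + 3)*(g)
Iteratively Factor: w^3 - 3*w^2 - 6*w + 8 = (w - 1)*(w^2 - 2*w - 8) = (w - 4)*(w - 1)*(w + 2)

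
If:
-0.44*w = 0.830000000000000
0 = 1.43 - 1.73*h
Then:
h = 0.83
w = -1.89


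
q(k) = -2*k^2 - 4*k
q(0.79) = -4.41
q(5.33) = -78.14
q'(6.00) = -28.00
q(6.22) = -102.26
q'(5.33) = -25.32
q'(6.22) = -28.88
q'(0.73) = -6.92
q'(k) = -4*k - 4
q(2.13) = -17.59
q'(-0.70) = -1.20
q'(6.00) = -28.00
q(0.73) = -3.99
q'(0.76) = -7.04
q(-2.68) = -3.64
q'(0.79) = -7.16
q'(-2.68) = 6.72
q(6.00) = -96.00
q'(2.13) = -12.52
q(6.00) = -96.00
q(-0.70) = 1.82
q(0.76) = -4.20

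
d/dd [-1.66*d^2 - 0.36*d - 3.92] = -3.32*d - 0.36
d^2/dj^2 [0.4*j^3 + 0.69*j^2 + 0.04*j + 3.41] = 2.4*j + 1.38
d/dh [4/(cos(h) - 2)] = 4*sin(h)/(cos(h) - 2)^2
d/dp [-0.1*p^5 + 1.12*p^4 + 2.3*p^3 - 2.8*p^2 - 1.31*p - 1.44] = -0.5*p^4 + 4.48*p^3 + 6.9*p^2 - 5.6*p - 1.31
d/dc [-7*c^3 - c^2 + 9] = c*(-21*c - 2)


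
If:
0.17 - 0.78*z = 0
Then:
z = 0.22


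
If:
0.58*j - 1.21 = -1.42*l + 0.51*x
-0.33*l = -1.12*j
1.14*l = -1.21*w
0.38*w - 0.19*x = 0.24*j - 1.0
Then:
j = 0.42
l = 1.42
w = -1.34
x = 2.06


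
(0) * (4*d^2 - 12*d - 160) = 0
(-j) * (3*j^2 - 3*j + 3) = -3*j^3 + 3*j^2 - 3*j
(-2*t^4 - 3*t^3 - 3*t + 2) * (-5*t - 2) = 10*t^5 + 19*t^4 + 6*t^3 + 15*t^2 - 4*t - 4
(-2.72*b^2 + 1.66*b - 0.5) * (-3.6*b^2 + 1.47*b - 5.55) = 9.792*b^4 - 9.9744*b^3 + 19.3362*b^2 - 9.948*b + 2.775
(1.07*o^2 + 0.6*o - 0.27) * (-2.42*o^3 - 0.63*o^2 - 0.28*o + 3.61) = -2.5894*o^5 - 2.1261*o^4 - 0.0242000000000001*o^3 + 3.8648*o^2 + 2.2416*o - 0.9747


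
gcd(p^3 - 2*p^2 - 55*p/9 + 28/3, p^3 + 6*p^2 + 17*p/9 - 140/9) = p^2 + p - 28/9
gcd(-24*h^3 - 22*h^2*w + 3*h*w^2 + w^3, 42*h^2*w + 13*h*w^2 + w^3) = 6*h + w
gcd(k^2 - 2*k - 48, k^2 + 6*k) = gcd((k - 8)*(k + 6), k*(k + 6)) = k + 6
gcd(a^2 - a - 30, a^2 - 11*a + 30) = a - 6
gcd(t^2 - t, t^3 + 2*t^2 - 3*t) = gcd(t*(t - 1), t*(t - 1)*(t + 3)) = t^2 - t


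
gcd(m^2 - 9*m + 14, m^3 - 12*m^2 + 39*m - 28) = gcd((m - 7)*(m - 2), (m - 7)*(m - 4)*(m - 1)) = m - 7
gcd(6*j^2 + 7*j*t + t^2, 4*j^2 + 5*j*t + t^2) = j + t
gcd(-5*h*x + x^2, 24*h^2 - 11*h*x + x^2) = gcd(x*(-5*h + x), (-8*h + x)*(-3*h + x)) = 1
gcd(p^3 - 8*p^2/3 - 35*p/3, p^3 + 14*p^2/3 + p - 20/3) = 1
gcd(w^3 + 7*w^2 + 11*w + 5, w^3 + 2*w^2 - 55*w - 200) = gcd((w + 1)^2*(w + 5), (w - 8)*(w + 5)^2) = w + 5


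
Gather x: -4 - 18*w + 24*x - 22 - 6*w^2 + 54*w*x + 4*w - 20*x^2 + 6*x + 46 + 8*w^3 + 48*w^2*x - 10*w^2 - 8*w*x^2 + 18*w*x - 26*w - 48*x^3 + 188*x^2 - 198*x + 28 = 8*w^3 - 16*w^2 - 40*w - 48*x^3 + x^2*(168 - 8*w) + x*(48*w^2 + 72*w - 168) + 48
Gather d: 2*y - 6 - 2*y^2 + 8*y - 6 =-2*y^2 + 10*y - 12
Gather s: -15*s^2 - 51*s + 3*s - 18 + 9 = -15*s^2 - 48*s - 9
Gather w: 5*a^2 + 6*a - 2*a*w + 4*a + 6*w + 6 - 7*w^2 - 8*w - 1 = 5*a^2 + 10*a - 7*w^2 + w*(-2*a - 2) + 5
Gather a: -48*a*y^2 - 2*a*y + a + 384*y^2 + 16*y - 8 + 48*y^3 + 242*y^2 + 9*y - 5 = a*(-48*y^2 - 2*y + 1) + 48*y^3 + 626*y^2 + 25*y - 13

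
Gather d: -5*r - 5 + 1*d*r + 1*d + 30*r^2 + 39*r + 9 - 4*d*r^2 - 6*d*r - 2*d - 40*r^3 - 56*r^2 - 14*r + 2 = d*(-4*r^2 - 5*r - 1) - 40*r^3 - 26*r^2 + 20*r + 6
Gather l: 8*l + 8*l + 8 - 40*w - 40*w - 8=16*l - 80*w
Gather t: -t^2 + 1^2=1 - t^2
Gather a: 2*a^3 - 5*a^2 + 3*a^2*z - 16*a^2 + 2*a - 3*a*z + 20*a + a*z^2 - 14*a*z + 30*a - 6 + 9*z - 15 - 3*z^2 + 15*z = 2*a^3 + a^2*(3*z - 21) + a*(z^2 - 17*z + 52) - 3*z^2 + 24*z - 21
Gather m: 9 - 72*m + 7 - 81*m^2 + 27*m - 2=-81*m^2 - 45*m + 14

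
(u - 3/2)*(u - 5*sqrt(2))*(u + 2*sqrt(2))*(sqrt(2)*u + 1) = sqrt(2)*u^4 - 5*u^3 - 3*sqrt(2)*u^3/2 - 23*sqrt(2)*u^2 + 15*u^2/2 - 20*u + 69*sqrt(2)*u/2 + 30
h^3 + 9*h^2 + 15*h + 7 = (h + 1)^2*(h + 7)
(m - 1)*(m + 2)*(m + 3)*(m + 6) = m^4 + 10*m^3 + 25*m^2 - 36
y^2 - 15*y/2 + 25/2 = (y - 5)*(y - 5/2)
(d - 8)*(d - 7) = d^2 - 15*d + 56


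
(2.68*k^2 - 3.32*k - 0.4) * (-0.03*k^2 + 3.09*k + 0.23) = -0.0804*k^4 + 8.3808*k^3 - 9.6304*k^2 - 1.9996*k - 0.092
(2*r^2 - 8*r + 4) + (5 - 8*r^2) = -6*r^2 - 8*r + 9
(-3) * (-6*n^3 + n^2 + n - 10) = 18*n^3 - 3*n^2 - 3*n + 30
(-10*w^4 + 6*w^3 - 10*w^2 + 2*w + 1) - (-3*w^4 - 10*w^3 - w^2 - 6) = -7*w^4 + 16*w^3 - 9*w^2 + 2*w + 7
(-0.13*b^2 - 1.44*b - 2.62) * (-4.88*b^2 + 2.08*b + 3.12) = 0.6344*b^4 + 6.7568*b^3 + 9.3848*b^2 - 9.9424*b - 8.1744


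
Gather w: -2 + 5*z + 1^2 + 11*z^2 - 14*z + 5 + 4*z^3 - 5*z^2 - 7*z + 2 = 4*z^3 + 6*z^2 - 16*z + 6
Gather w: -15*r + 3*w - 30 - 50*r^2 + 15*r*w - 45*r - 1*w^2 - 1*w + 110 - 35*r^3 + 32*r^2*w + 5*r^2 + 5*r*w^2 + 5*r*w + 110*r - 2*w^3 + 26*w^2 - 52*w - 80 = -35*r^3 - 45*r^2 + 50*r - 2*w^3 + w^2*(5*r + 25) + w*(32*r^2 + 20*r - 50)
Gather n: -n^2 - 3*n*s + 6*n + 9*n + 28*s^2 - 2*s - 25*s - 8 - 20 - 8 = -n^2 + n*(15 - 3*s) + 28*s^2 - 27*s - 36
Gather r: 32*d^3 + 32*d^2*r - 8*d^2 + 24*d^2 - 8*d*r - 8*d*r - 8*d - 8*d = 32*d^3 + 16*d^2 - 16*d + r*(32*d^2 - 16*d)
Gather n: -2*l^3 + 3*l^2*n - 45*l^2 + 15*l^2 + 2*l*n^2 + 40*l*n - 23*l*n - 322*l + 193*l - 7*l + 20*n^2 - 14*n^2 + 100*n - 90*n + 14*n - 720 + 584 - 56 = -2*l^3 - 30*l^2 - 136*l + n^2*(2*l + 6) + n*(3*l^2 + 17*l + 24) - 192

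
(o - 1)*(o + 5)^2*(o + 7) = o^4 + 16*o^3 + 78*o^2 + 80*o - 175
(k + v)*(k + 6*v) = k^2 + 7*k*v + 6*v^2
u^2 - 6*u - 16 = (u - 8)*(u + 2)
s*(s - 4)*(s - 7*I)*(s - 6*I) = s^4 - 4*s^3 - 13*I*s^3 - 42*s^2 + 52*I*s^2 + 168*s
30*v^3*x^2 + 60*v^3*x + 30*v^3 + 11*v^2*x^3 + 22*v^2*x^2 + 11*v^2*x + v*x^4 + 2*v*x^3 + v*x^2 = (5*v + x)*(6*v + x)*(x + 1)*(v*x + v)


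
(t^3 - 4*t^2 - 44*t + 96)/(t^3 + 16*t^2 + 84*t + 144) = (t^2 - 10*t + 16)/(t^2 + 10*t + 24)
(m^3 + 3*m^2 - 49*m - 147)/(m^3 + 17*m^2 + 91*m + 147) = (m - 7)/(m + 7)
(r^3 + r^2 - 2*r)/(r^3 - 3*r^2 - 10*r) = (r - 1)/(r - 5)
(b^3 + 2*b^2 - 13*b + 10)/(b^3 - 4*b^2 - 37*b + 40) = (b - 2)/(b - 8)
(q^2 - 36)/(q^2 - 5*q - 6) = (q + 6)/(q + 1)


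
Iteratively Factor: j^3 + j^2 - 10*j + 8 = (j - 2)*(j^2 + 3*j - 4) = (j - 2)*(j - 1)*(j + 4)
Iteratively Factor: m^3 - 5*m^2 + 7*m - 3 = (m - 1)*(m^2 - 4*m + 3) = (m - 3)*(m - 1)*(m - 1)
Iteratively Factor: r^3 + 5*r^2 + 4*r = (r)*(r^2 + 5*r + 4) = r*(r + 4)*(r + 1)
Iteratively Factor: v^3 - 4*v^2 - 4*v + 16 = (v - 4)*(v^2 - 4) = (v - 4)*(v + 2)*(v - 2)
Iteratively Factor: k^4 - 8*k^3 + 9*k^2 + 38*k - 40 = (k - 4)*(k^3 - 4*k^2 - 7*k + 10) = (k - 5)*(k - 4)*(k^2 + k - 2) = (k - 5)*(k - 4)*(k + 2)*(k - 1)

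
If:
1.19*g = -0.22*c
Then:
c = -5.40909090909091*g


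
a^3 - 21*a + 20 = (a - 4)*(a - 1)*(a + 5)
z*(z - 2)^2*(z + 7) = z^4 + 3*z^3 - 24*z^2 + 28*z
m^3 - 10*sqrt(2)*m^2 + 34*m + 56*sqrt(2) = (m - 7*sqrt(2))*(m - 4*sqrt(2))*(m + sqrt(2))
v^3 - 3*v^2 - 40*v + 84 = (v - 7)*(v - 2)*(v + 6)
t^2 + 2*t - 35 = (t - 5)*(t + 7)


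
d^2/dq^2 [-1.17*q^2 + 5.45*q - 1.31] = -2.34000000000000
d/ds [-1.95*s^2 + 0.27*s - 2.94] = 0.27 - 3.9*s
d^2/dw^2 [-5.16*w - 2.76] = 0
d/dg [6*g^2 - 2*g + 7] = 12*g - 2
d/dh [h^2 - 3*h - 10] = 2*h - 3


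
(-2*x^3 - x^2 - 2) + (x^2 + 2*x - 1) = -2*x^3 + 2*x - 3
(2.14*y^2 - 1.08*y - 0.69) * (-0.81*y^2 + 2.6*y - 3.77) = -1.7334*y^4 + 6.4388*y^3 - 10.3169*y^2 + 2.2776*y + 2.6013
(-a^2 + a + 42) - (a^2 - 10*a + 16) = -2*a^2 + 11*a + 26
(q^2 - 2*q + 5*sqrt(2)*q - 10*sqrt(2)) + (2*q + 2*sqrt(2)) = q^2 + 5*sqrt(2)*q - 8*sqrt(2)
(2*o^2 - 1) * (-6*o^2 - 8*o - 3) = -12*o^4 - 16*o^3 + 8*o + 3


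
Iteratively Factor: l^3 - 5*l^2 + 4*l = (l)*(l^2 - 5*l + 4) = l*(l - 4)*(l - 1)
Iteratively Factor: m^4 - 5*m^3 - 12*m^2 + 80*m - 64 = (m + 4)*(m^3 - 9*m^2 + 24*m - 16) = (m - 1)*(m + 4)*(m^2 - 8*m + 16) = (m - 4)*(m - 1)*(m + 4)*(m - 4)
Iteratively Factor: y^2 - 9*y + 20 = (y - 5)*(y - 4)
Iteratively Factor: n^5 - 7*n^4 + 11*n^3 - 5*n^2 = (n - 5)*(n^4 - 2*n^3 + n^2) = n*(n - 5)*(n^3 - 2*n^2 + n) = n^2*(n - 5)*(n^2 - 2*n + 1) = n^2*(n - 5)*(n - 1)*(n - 1)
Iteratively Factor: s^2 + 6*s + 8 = (s + 2)*(s + 4)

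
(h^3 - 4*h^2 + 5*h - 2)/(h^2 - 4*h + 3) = (h^2 - 3*h + 2)/(h - 3)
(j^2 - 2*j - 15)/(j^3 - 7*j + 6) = (j - 5)/(j^2 - 3*j + 2)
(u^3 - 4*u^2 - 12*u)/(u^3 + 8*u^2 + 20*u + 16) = u*(u - 6)/(u^2 + 6*u + 8)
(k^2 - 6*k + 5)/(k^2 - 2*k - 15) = (k - 1)/(k + 3)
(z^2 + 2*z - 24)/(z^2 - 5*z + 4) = (z + 6)/(z - 1)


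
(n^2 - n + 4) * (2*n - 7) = 2*n^3 - 9*n^2 + 15*n - 28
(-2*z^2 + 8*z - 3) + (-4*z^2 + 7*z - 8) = -6*z^2 + 15*z - 11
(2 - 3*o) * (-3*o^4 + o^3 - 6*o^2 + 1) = 9*o^5 - 9*o^4 + 20*o^3 - 12*o^2 - 3*o + 2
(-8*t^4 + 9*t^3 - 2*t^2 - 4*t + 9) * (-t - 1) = 8*t^5 - t^4 - 7*t^3 + 6*t^2 - 5*t - 9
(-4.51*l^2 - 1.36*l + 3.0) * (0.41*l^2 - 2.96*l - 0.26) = -1.8491*l^4 + 12.792*l^3 + 6.4282*l^2 - 8.5264*l - 0.78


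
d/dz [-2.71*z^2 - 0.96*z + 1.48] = -5.42*z - 0.96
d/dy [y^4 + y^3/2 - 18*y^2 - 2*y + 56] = 4*y^3 + 3*y^2/2 - 36*y - 2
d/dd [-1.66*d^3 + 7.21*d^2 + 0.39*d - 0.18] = -4.98*d^2 + 14.42*d + 0.39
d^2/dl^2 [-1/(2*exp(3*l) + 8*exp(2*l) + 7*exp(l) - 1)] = (-2*(6*exp(2*l) + 16*exp(l) + 7)^2*exp(l) + (18*exp(2*l) + 32*exp(l) + 7)*(2*exp(3*l) + 8*exp(2*l) + 7*exp(l) - 1))*exp(l)/(2*exp(3*l) + 8*exp(2*l) + 7*exp(l) - 1)^3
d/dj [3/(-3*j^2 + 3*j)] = (2*j - 1)/(j^2*(j - 1)^2)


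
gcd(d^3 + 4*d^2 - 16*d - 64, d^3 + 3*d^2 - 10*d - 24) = d + 4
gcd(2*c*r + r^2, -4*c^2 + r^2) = 2*c + r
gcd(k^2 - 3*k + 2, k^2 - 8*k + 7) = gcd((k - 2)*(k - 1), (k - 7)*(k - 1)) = k - 1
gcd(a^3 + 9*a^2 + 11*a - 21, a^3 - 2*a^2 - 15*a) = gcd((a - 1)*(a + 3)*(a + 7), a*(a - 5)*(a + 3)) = a + 3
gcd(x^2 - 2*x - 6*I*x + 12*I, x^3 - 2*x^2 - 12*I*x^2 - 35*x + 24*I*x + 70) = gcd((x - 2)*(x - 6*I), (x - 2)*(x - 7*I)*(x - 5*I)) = x - 2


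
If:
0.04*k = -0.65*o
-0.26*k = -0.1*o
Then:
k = 0.00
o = 0.00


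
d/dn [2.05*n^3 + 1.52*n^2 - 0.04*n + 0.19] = 6.15*n^2 + 3.04*n - 0.04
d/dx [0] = 0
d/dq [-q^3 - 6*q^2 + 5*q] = -3*q^2 - 12*q + 5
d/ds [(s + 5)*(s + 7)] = 2*s + 12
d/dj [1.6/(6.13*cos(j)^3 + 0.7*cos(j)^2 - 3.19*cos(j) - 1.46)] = (29.424*cos(j)^2 + 2.24*cos(j) - 5.104)*sin(j)/(6.13*cos(j)^3 + 0.7*cos(j)^2 - 3.19*cos(j) - 1.46)^2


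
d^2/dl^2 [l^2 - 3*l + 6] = 2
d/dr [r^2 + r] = 2*r + 1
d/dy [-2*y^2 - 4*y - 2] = -4*y - 4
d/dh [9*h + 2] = 9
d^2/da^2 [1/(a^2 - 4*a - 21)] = 2*(a^2 - 4*a - 4*(a - 2)^2 - 21)/(-a^2 + 4*a + 21)^3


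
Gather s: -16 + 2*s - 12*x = 2*s - 12*x - 16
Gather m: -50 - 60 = -110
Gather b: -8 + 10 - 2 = 0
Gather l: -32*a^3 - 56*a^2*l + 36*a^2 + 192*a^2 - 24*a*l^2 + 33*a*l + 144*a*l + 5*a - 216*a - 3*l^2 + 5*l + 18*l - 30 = -32*a^3 + 228*a^2 - 211*a + l^2*(-24*a - 3) + l*(-56*a^2 + 177*a + 23) - 30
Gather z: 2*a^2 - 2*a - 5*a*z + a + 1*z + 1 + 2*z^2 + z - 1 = 2*a^2 - a + 2*z^2 + z*(2 - 5*a)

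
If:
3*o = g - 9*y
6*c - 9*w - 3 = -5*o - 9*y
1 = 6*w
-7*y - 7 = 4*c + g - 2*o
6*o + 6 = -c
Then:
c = 1236/289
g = -603/34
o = -495/289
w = 1/6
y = -809/578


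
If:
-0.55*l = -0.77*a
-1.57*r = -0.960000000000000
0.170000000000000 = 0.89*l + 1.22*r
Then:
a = -0.46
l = -0.65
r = 0.61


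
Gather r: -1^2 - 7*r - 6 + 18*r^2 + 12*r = 18*r^2 + 5*r - 7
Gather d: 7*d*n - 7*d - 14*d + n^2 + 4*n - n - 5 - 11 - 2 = d*(7*n - 21) + n^2 + 3*n - 18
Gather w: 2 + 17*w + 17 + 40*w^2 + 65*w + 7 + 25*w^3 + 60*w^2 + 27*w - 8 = 25*w^3 + 100*w^2 + 109*w + 18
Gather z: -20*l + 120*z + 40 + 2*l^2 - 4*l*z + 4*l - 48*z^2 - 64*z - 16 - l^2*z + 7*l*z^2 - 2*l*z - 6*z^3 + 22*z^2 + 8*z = 2*l^2 - 16*l - 6*z^3 + z^2*(7*l - 26) + z*(-l^2 - 6*l + 64) + 24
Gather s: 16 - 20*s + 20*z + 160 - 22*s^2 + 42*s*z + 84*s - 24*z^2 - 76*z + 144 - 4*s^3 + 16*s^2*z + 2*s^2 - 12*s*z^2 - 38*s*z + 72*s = -4*s^3 + s^2*(16*z - 20) + s*(-12*z^2 + 4*z + 136) - 24*z^2 - 56*z + 320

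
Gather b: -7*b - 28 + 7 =-7*b - 21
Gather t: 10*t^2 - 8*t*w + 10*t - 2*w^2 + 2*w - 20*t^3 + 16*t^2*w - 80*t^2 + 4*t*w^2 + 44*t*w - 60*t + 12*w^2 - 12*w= -20*t^3 + t^2*(16*w - 70) + t*(4*w^2 + 36*w - 50) + 10*w^2 - 10*w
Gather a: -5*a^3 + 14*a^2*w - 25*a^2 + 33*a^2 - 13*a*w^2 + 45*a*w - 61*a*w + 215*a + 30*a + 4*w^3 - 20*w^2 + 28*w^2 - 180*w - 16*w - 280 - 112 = -5*a^3 + a^2*(14*w + 8) + a*(-13*w^2 - 16*w + 245) + 4*w^3 + 8*w^2 - 196*w - 392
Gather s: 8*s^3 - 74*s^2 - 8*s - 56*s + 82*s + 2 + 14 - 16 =8*s^3 - 74*s^2 + 18*s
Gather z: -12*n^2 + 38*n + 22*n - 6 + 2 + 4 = -12*n^2 + 60*n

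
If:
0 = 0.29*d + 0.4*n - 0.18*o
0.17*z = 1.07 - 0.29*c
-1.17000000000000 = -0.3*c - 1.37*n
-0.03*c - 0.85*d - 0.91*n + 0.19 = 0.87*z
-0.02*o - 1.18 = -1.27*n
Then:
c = 0.29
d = -6.57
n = 0.79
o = -8.82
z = 5.80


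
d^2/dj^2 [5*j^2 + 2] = 10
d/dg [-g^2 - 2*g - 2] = -2*g - 2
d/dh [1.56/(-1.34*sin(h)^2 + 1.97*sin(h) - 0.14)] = (4.1808*sin(h) - 3.0732)*cos(h)/(1.34*sin(h)^2 - 1.97*sin(h) + 0.14)^2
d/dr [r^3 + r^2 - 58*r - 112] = 3*r^2 + 2*r - 58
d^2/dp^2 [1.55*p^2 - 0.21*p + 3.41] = 3.10000000000000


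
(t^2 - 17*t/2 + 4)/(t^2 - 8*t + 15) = (t^2 - 17*t/2 + 4)/(t^2 - 8*t + 15)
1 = 1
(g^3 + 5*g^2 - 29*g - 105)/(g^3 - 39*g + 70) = (g + 3)/(g - 2)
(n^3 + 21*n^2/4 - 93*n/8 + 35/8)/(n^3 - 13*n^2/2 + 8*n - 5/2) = (4*n^2 + 23*n - 35)/(4*(n^2 - 6*n + 5))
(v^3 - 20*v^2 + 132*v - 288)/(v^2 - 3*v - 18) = (v^2 - 14*v + 48)/(v + 3)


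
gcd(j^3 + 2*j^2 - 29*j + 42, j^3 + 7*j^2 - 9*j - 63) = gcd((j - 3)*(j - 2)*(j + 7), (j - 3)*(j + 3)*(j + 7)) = j^2 + 4*j - 21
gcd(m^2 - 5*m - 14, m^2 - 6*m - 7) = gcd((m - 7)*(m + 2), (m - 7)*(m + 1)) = m - 7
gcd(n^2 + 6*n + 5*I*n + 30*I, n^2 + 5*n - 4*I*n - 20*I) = 1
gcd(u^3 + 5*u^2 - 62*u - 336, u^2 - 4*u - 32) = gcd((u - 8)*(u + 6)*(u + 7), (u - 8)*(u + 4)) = u - 8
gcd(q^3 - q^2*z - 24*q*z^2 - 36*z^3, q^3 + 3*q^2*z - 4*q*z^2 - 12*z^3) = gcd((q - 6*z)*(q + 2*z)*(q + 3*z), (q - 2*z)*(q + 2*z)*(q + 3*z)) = q^2 + 5*q*z + 6*z^2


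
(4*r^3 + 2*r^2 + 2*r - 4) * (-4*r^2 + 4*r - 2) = -16*r^5 + 8*r^4 - 8*r^3 + 20*r^2 - 20*r + 8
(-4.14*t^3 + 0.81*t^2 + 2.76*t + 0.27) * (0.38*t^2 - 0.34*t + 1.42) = -1.5732*t^5 + 1.7154*t^4 - 5.1054*t^3 + 0.3144*t^2 + 3.8274*t + 0.3834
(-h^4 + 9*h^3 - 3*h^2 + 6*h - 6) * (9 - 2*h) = 2*h^5 - 27*h^4 + 87*h^3 - 39*h^2 + 66*h - 54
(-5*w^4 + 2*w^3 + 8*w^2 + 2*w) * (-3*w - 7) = 15*w^5 + 29*w^4 - 38*w^3 - 62*w^2 - 14*w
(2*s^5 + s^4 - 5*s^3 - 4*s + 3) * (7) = 14*s^5 + 7*s^4 - 35*s^3 - 28*s + 21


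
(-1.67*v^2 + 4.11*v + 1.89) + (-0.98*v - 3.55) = -1.67*v^2 + 3.13*v - 1.66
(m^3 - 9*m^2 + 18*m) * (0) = 0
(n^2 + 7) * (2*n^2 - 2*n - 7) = 2*n^4 - 2*n^3 + 7*n^2 - 14*n - 49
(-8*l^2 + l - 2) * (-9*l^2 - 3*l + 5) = 72*l^4 + 15*l^3 - 25*l^2 + 11*l - 10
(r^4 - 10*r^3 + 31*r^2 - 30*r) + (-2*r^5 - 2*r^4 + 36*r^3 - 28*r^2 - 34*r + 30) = -2*r^5 - r^4 + 26*r^3 + 3*r^2 - 64*r + 30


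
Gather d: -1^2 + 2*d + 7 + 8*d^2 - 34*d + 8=8*d^2 - 32*d + 14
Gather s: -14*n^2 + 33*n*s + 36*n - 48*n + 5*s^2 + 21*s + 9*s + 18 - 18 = -14*n^2 - 12*n + 5*s^2 + s*(33*n + 30)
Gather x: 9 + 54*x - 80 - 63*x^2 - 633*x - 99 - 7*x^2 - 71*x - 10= -70*x^2 - 650*x - 180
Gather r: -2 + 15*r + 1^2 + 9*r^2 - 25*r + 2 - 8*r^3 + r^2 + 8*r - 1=-8*r^3 + 10*r^2 - 2*r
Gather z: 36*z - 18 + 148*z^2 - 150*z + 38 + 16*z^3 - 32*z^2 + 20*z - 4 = 16*z^3 + 116*z^2 - 94*z + 16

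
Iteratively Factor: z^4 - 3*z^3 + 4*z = (z + 1)*(z^3 - 4*z^2 + 4*z) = z*(z + 1)*(z^2 - 4*z + 4) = z*(z - 2)*(z + 1)*(z - 2)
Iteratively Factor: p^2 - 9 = (p - 3)*(p + 3)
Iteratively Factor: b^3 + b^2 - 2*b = (b + 2)*(b^2 - b) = (b - 1)*(b + 2)*(b)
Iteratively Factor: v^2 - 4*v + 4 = (v - 2)*(v - 2)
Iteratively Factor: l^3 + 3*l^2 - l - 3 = (l - 1)*(l^2 + 4*l + 3) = (l - 1)*(l + 1)*(l + 3)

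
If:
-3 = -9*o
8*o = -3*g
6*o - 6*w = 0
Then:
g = -8/9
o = 1/3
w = 1/3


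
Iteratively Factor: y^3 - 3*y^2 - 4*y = (y + 1)*(y^2 - 4*y) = (y - 4)*(y + 1)*(y)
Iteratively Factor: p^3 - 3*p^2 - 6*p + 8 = (p - 4)*(p^2 + p - 2) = (p - 4)*(p + 2)*(p - 1)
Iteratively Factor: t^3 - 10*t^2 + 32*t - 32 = (t - 4)*(t^2 - 6*t + 8) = (t - 4)*(t - 2)*(t - 4)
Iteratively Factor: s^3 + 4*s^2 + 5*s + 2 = (s + 1)*(s^2 + 3*s + 2) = (s + 1)*(s + 2)*(s + 1)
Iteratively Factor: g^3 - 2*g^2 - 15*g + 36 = (g + 4)*(g^2 - 6*g + 9) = (g - 3)*(g + 4)*(g - 3)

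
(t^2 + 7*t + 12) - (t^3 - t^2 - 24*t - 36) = -t^3 + 2*t^2 + 31*t + 48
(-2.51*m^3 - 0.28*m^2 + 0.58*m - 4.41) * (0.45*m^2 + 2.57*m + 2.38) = -1.1295*m^5 - 6.5767*m^4 - 6.4324*m^3 - 1.1603*m^2 - 9.9533*m - 10.4958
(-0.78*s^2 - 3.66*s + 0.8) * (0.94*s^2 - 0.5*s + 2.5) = -0.7332*s^4 - 3.0504*s^3 + 0.632*s^2 - 9.55*s + 2.0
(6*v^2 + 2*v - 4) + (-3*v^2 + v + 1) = 3*v^2 + 3*v - 3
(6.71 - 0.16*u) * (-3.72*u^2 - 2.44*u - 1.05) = 0.5952*u^3 - 24.5708*u^2 - 16.2044*u - 7.0455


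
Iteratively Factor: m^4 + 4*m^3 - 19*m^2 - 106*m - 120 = (m - 5)*(m^3 + 9*m^2 + 26*m + 24) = (m - 5)*(m + 3)*(m^2 + 6*m + 8) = (m - 5)*(m + 2)*(m + 3)*(m + 4)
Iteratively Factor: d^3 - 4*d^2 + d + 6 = (d - 3)*(d^2 - d - 2) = (d - 3)*(d + 1)*(d - 2)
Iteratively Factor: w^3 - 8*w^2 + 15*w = (w - 3)*(w^2 - 5*w) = w*(w - 3)*(w - 5)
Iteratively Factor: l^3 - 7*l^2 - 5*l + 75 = (l - 5)*(l^2 - 2*l - 15) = (l - 5)^2*(l + 3)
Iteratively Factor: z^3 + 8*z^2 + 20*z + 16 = (z + 2)*(z^2 + 6*z + 8) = (z + 2)^2*(z + 4)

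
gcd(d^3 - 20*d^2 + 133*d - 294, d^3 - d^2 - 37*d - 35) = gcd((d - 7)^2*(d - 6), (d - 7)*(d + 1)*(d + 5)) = d - 7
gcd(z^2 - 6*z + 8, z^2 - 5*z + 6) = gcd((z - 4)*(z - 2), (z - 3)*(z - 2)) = z - 2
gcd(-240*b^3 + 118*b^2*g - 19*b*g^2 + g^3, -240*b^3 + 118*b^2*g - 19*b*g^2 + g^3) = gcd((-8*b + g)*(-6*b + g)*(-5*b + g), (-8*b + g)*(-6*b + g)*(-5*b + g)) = 240*b^3 - 118*b^2*g + 19*b*g^2 - g^3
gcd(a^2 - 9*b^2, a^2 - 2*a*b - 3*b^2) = a - 3*b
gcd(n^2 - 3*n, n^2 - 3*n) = n^2 - 3*n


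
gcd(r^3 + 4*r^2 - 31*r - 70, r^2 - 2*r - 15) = r - 5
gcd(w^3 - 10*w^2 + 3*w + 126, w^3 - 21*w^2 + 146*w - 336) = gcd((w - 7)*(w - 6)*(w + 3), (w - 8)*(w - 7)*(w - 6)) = w^2 - 13*w + 42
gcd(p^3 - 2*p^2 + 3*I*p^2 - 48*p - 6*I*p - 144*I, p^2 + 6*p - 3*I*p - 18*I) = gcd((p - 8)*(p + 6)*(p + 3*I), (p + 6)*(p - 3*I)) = p + 6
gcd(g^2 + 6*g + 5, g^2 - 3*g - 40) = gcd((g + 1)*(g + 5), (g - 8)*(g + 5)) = g + 5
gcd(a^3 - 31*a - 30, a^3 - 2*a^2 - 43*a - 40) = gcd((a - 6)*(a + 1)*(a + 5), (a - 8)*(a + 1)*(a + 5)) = a^2 + 6*a + 5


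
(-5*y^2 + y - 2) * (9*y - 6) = -45*y^3 + 39*y^2 - 24*y + 12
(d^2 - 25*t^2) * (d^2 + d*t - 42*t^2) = d^4 + d^3*t - 67*d^2*t^2 - 25*d*t^3 + 1050*t^4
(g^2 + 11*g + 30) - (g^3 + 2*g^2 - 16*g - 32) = -g^3 - g^2 + 27*g + 62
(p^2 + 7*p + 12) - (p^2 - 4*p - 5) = 11*p + 17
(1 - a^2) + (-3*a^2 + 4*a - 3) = -4*a^2 + 4*a - 2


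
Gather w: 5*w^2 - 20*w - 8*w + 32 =5*w^2 - 28*w + 32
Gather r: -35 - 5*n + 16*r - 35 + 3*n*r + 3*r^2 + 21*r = -5*n + 3*r^2 + r*(3*n + 37) - 70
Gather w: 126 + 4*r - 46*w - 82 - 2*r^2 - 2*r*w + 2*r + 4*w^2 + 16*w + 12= -2*r^2 + 6*r + 4*w^2 + w*(-2*r - 30) + 56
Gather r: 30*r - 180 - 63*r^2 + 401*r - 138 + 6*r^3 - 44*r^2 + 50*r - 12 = 6*r^3 - 107*r^2 + 481*r - 330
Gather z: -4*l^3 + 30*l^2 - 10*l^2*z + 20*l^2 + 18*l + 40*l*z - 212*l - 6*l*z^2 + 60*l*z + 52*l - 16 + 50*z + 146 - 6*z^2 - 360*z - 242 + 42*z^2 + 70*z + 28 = -4*l^3 + 50*l^2 - 142*l + z^2*(36 - 6*l) + z*(-10*l^2 + 100*l - 240) - 84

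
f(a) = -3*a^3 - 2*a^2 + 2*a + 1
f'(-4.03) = -128.05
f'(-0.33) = 2.34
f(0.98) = -1.78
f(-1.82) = 8.82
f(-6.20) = 626.70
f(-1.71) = 6.73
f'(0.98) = -10.56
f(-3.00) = 58.00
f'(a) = -9*a^2 - 4*a + 2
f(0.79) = -0.15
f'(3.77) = -141.00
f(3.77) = -180.63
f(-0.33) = 0.23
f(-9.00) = 2008.00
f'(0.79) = -6.78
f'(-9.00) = -691.00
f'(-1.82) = -20.53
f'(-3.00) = -67.00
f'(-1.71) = -17.48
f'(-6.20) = -319.16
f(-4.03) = 156.81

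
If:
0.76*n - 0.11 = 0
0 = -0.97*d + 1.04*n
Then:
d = 0.16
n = 0.14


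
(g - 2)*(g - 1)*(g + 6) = g^3 + 3*g^2 - 16*g + 12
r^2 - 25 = (r - 5)*(r + 5)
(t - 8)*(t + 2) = t^2 - 6*t - 16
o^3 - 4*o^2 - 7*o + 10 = (o - 5)*(o - 1)*(o + 2)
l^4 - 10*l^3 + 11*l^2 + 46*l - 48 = (l - 8)*(l - 3)*(l - 1)*(l + 2)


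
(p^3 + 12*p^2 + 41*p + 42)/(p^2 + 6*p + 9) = (p^2 + 9*p + 14)/(p + 3)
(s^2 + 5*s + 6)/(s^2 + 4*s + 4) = (s + 3)/(s + 2)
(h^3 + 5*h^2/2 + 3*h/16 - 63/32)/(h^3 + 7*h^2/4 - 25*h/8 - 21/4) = (16*h^2 + 16*h - 21)/(4*(4*h^2 + h - 14))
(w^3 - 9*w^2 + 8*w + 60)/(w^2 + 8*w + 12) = (w^2 - 11*w + 30)/(w + 6)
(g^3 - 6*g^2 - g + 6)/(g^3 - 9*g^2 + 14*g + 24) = (g - 1)/(g - 4)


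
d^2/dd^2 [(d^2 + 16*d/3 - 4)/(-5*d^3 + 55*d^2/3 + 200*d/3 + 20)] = 2*(-27*d^6 - 432*d^5 + 1152*d^4 - 6460*d^3 - 2232*d^2 + 23472*d + 24864)/(5*(27*d^9 - 297*d^8 + 9*d^7 + 6265*d^6 + 2256*d^5 - 48516*d^4 - 94384*d^3 - 62352*d^2 - 17280*d - 1728))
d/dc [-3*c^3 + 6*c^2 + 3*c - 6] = -9*c^2 + 12*c + 3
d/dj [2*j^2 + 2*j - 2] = 4*j + 2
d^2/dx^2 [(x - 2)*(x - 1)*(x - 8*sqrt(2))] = 6*x - 16*sqrt(2) - 6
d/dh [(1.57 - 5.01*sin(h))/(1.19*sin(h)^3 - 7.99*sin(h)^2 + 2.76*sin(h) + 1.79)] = (11.9238*sin(h)^3 - 45.6348*sin(h)^2 + 25.0886*sin(h) - 13.3011)*cos(h)/(1.4161*sin(h)^6 - 19.0162*sin(h)^5 + 70.4089*sin(h)^4 - 39.8446*sin(h)^3 - 20.9866*sin(h)^2 + 9.8808*sin(h) + 3.2041)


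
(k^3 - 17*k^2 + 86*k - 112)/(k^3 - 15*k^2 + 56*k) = (k - 2)/k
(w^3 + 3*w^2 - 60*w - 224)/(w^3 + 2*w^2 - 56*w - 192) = (w + 7)/(w + 6)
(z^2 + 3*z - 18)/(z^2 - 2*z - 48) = (z - 3)/(z - 8)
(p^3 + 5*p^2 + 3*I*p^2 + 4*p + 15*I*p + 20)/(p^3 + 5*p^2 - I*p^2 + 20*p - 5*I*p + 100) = (p - I)/(p - 5*I)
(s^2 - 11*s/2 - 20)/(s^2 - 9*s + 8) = (s + 5/2)/(s - 1)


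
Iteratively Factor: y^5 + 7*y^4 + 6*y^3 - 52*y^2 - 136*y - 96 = (y + 2)*(y^4 + 5*y^3 - 4*y^2 - 44*y - 48) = (y - 3)*(y + 2)*(y^3 + 8*y^2 + 20*y + 16) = (y - 3)*(y + 2)^2*(y^2 + 6*y + 8) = (y - 3)*(y + 2)^3*(y + 4)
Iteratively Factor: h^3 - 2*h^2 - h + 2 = (h - 1)*(h^2 - h - 2) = (h - 1)*(h + 1)*(h - 2)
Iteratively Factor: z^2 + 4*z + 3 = (z + 3)*(z + 1)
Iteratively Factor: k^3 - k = (k + 1)*(k^2 - k) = k*(k + 1)*(k - 1)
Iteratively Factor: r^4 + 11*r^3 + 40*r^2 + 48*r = (r + 3)*(r^3 + 8*r^2 + 16*r) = (r + 3)*(r + 4)*(r^2 + 4*r) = (r + 3)*(r + 4)^2*(r)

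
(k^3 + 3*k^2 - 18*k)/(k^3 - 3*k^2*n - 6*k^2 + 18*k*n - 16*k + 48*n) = k*(k^2 + 3*k - 18)/(k^3 - 3*k^2*n - 6*k^2 + 18*k*n - 16*k + 48*n)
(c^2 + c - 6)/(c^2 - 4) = (c + 3)/(c + 2)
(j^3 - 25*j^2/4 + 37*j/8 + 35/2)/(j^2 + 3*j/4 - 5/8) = (2*j^2 - 15*j + 28)/(2*j - 1)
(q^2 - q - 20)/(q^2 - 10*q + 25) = (q + 4)/(q - 5)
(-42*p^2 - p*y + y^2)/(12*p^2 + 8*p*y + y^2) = (-7*p + y)/(2*p + y)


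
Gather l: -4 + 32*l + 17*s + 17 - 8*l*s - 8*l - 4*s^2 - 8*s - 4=l*(24 - 8*s) - 4*s^2 + 9*s + 9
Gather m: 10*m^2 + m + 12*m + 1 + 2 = 10*m^2 + 13*m + 3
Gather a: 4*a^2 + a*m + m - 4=4*a^2 + a*m + m - 4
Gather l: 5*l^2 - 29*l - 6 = 5*l^2 - 29*l - 6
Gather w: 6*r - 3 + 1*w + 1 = 6*r + w - 2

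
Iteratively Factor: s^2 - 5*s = (s)*(s - 5)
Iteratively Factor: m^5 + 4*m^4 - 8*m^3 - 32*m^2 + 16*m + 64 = (m + 2)*(m^4 + 2*m^3 - 12*m^2 - 8*m + 32) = (m + 2)*(m + 4)*(m^3 - 2*m^2 - 4*m + 8) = (m - 2)*(m + 2)*(m + 4)*(m^2 - 4) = (m - 2)^2*(m + 2)*(m + 4)*(m + 2)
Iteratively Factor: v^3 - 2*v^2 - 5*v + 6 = (v - 3)*(v^2 + v - 2) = (v - 3)*(v + 2)*(v - 1)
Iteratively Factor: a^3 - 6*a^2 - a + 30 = (a - 5)*(a^2 - a - 6) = (a - 5)*(a - 3)*(a + 2)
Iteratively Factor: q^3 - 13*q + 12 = (q + 4)*(q^2 - 4*q + 3) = (q - 3)*(q + 4)*(q - 1)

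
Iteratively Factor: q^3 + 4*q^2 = (q)*(q^2 + 4*q) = q^2*(q + 4)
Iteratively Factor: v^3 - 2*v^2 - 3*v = (v - 3)*(v^2 + v) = (v - 3)*(v + 1)*(v)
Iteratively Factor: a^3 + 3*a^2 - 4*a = (a)*(a^2 + 3*a - 4) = a*(a - 1)*(a + 4)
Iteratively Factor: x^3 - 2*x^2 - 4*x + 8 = (x + 2)*(x^2 - 4*x + 4) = (x - 2)*(x + 2)*(x - 2)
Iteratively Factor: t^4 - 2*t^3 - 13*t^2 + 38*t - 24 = (t - 2)*(t^3 - 13*t + 12) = (t - 3)*(t - 2)*(t^2 + 3*t - 4) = (t - 3)*(t - 2)*(t - 1)*(t + 4)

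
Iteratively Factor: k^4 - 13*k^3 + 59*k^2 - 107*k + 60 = (k - 5)*(k^3 - 8*k^2 + 19*k - 12) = (k - 5)*(k - 4)*(k^2 - 4*k + 3) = (k - 5)*(k - 4)*(k - 1)*(k - 3)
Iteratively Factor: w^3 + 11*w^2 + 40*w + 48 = (w + 3)*(w^2 + 8*w + 16) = (w + 3)*(w + 4)*(w + 4)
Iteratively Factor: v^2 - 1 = (v - 1)*(v + 1)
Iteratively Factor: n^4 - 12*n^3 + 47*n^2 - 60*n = (n - 4)*(n^3 - 8*n^2 + 15*n) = (n - 4)*(n - 3)*(n^2 - 5*n) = (n - 5)*(n - 4)*(n - 3)*(n)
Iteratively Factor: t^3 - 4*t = (t + 2)*(t^2 - 2*t) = t*(t + 2)*(t - 2)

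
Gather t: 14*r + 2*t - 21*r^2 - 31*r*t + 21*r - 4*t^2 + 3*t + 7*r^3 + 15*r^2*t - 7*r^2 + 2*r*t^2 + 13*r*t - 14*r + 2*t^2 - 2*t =7*r^3 - 28*r^2 + 21*r + t^2*(2*r - 2) + t*(15*r^2 - 18*r + 3)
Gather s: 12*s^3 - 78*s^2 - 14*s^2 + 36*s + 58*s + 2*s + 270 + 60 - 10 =12*s^3 - 92*s^2 + 96*s + 320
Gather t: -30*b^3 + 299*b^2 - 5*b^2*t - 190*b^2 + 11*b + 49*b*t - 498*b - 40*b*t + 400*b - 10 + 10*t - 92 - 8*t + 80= -30*b^3 + 109*b^2 - 87*b + t*(-5*b^2 + 9*b + 2) - 22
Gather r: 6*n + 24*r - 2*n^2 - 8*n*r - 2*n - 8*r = -2*n^2 + 4*n + r*(16 - 8*n)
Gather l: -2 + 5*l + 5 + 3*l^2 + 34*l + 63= 3*l^2 + 39*l + 66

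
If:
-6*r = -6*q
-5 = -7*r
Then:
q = 5/7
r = 5/7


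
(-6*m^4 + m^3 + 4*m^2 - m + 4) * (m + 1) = -6*m^5 - 5*m^4 + 5*m^3 + 3*m^2 + 3*m + 4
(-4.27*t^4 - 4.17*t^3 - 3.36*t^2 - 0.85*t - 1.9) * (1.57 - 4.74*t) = 20.2398*t^5 + 13.0619*t^4 + 9.3795*t^3 - 1.2462*t^2 + 7.6715*t - 2.983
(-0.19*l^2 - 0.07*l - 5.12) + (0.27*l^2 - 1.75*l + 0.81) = 0.08*l^2 - 1.82*l - 4.31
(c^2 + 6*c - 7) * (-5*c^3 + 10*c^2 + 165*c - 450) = -5*c^5 - 20*c^4 + 260*c^3 + 470*c^2 - 3855*c + 3150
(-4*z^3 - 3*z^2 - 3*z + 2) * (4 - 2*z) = 8*z^4 - 10*z^3 - 6*z^2 - 16*z + 8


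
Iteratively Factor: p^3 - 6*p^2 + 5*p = (p - 1)*(p^2 - 5*p) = p*(p - 1)*(p - 5)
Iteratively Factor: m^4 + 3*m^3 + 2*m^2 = (m)*(m^3 + 3*m^2 + 2*m) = m*(m + 1)*(m^2 + 2*m) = m*(m + 1)*(m + 2)*(m)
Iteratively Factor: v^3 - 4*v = (v)*(v^2 - 4) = v*(v + 2)*(v - 2)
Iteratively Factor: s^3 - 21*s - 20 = (s + 4)*(s^2 - 4*s - 5) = (s - 5)*(s + 4)*(s + 1)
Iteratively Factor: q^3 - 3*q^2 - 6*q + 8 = (q - 1)*(q^2 - 2*q - 8) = (q - 1)*(q + 2)*(q - 4)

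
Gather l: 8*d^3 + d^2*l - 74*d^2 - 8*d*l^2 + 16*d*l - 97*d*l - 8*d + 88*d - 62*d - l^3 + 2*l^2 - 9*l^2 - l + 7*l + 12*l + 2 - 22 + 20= 8*d^3 - 74*d^2 + 18*d - l^3 + l^2*(-8*d - 7) + l*(d^2 - 81*d + 18)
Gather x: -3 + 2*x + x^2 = x^2 + 2*x - 3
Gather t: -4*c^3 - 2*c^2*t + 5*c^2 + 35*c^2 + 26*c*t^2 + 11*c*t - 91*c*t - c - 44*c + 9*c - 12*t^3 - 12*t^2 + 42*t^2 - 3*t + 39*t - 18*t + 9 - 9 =-4*c^3 + 40*c^2 - 36*c - 12*t^3 + t^2*(26*c + 30) + t*(-2*c^2 - 80*c + 18)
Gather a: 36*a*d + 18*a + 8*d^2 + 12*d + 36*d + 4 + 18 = a*(36*d + 18) + 8*d^2 + 48*d + 22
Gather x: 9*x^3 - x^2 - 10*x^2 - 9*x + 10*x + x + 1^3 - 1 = 9*x^3 - 11*x^2 + 2*x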